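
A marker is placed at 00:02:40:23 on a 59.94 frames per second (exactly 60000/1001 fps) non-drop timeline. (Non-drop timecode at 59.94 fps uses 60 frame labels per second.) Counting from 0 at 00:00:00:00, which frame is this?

9623

Total seconds to the label: (0 × 3600 + 2 × 60 + 40) = 160.
Frame index = 160 × 60 + 23 = 9623.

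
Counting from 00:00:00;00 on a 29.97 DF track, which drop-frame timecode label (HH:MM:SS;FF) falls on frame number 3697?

00:02:03;11

Ten DF minutes hold 17982 frames, so frame 3697 lies in block 0 (frames 0–17981) with 3697 frames into that block.
The block's first minute is 1800 frames and the rest 1798 each; 3697 frames reaches minute 2, so 0 × 18 + 2 × 2 = 4 labels have been skipped so far.
Adding those back, label number 3697 + 4 = 3701 at 30 labels/s is 123 s + 11 f = 0 h 2 min 3 s frame 11, i.e. 00:02:03;11.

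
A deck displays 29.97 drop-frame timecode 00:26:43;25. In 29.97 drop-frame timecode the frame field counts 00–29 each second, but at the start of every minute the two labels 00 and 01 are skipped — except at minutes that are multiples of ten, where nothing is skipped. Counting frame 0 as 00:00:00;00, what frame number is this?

48067

As if non-drop at 30 labels/s: (0 × 3600 + 26 × 60 + 43) × 30 + 25 = 48115.
Minute boundaries passed: 26; those not divisible by 10: 26 − 2 = 24; dropped labels = 2 × 24 = 48.
Actual frame index = 48115 − 48 = 48067.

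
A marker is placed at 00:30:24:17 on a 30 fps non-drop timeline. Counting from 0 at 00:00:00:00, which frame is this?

Total seconds to the label: (0 × 3600 + 30 × 60 + 24) = 1824.
Frame index = 1824 × 30 + 17 = 54737.

frame 54737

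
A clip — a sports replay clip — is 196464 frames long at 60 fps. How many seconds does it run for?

3274.4 seconds

Running time = 196464 / (60) = 3274.4 s.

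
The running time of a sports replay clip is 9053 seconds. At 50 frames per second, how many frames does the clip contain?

452650 frames

Frames = 9053 × 50 = 452650.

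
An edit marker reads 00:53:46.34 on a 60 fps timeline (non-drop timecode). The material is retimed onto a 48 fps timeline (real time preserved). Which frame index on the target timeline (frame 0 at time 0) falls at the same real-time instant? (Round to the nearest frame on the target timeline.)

Source frame index: (0×3600 + 53×60 + 46) × 60 + 34 = 193594.
Real time: 193594 / (60) = 96797/30 s.
Target frame: (96797/30) × (48) = 774376/5 ≈ 154875.200 → 154875.

frame 154875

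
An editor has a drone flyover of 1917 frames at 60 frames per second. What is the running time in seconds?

31.95 seconds

Running time = 1917 / (60) = 31.95 s.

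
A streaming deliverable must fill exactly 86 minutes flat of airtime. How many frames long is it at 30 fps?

154800 frames

86 min = 5160 s.
Frames = 5160 × 30 = 154800.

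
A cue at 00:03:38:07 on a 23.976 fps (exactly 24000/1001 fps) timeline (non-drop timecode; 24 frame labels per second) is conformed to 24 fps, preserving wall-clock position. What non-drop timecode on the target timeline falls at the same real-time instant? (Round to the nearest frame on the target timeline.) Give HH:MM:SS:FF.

00:03:38:12

Source frame index: (0×3600 + 3×60 + 38) × 24 + 7 = 5239.
Real time: 5239 / (24000/1001) = 5244239/24000 s.
Target frame: (5244239/24000) × (24) = 5244239/1000 ≈ 5244.239 → 5244.
At 24 labels/s: frame 5244 → 00:03:38:12.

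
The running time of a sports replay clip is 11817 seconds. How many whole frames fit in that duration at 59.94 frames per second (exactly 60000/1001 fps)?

Frames = 11817 × 60000/1001 = 54540000/77 ≈ 708311.6883.
Complete frames: 708311.

708311 frames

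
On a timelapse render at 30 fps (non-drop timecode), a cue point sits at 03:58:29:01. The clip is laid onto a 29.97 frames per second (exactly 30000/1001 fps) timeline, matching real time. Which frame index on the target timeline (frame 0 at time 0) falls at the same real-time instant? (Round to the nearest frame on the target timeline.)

frame 428842

Source frame index: (3×3600 + 58×60 + 29) × 30 + 1 = 429271.
Real time: 429271 / (30) = 429271/30 s.
Target frame: (429271/30) × (30000/1001) = 429271000/1001 ≈ 428842.158 → 428842.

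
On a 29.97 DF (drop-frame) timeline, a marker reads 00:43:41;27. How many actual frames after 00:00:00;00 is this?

78579

As if non-drop at 30 labels/s: (0 × 3600 + 43 × 60 + 41) × 30 + 27 = 78657.
Minute boundaries passed: 43; those not divisible by 10: 43 − 4 = 39; dropped labels = 2 × 39 = 78.
Actual frame index = 78657 − 78 = 78579.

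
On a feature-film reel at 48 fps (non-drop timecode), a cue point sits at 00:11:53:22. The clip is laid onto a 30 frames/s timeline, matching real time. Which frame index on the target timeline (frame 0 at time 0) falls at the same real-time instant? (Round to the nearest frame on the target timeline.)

Source frame index: (0×3600 + 11×60 + 53) × 48 + 22 = 34246.
Real time: 34246 / (48) = 17123/24 s.
Target frame: (17123/24) × (30) = 85615/4 ≈ 21403.750 → 21404.

frame 21404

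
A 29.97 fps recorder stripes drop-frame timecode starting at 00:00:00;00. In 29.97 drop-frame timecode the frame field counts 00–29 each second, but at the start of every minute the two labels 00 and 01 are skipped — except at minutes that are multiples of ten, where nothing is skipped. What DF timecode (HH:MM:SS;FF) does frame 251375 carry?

02:19:47;17

Each 10-minute DF block holds 10 × 60 × 30 − 9 × 2 = 17982 frames. 251375 ÷ 17982 → 13 full blocks, remainder 17609.
Within the partial block the first minute is 1800 frames and each further minute 1798, so 9 further minute boundaries passed. Total skipped labels = 18 × 13 + 2 × 9 = 252.
Non-drop label index = 251375 + 252 = 251627; at 30 labels/s that is 02:19:47:17, i.e. DF 02:19:47;17.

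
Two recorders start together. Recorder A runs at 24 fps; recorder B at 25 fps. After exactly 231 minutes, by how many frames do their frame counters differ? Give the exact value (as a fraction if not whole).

231 min = 13860 s.
A emits 24 × 13860 = 332640 frames; B emits 25 × 13860 = 346500.
Difference = 13860 frames; B is ahead of A.

13860 frames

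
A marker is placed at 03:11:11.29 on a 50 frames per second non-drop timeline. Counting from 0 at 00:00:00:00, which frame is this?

573579

Total seconds to the label: (3 × 3600 + 11 × 60 + 11) = 11471.
Frame index = 11471 × 50 + 29 = 573579.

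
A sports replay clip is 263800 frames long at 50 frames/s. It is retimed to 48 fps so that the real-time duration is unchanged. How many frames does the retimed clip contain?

Target frames = source frames × (target rate / source rate) = 263800 × (48)/(50) = 263800 × 24/25 = 253248.

253248 frames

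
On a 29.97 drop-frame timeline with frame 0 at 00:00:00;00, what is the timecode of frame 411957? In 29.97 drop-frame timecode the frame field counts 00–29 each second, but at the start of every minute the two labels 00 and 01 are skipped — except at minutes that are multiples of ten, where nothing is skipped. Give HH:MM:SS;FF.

03:49:05;21

Each 10-minute DF block holds 10 × 60 × 30 − 9 × 2 = 17982 frames. 411957 ÷ 17982 → 22 full blocks, remainder 16353.
Within the partial block the first minute is 1800 frames and each further minute 1798, so 9 further minute boundaries passed. Total skipped labels = 18 × 22 + 2 × 9 = 414.
Non-drop label index = 411957 + 414 = 412371; at 30 labels/s that is 03:49:05:21, i.e. DF 03:49:05;21.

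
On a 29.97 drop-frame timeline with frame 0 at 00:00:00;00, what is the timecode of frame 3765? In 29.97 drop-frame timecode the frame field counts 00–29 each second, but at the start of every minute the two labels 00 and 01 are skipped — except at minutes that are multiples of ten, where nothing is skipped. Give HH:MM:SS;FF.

Ten DF minutes hold 17982 frames, so frame 3765 lies in block 0 (frames 0–17981) with 3765 frames into that block.
The block's first minute is 1800 frames and the rest 1798 each; 3765 frames reaches minute 2, so 0 × 18 + 2 × 2 = 4 labels have been skipped so far.
Adding those back, label number 3765 + 4 = 3769 at 30 labels/s is 125 s + 19 f = 0 h 2 min 5 s frame 19, i.e. 00:02:05;19.

00:02:05;19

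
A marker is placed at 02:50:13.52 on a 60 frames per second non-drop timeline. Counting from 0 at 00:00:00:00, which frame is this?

Total seconds to the label: (2 × 3600 + 50 × 60 + 13) = 10213.
Frame index = 10213 × 60 + 52 = 612832.

frame 612832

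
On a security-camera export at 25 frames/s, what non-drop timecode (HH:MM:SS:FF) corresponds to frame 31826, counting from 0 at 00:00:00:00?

31826 ÷ 25 = 1273 full seconds, remainder 1 frame.
1273 s = 0 h 21 min 13 s.
Timecode: 00:21:13:01.

00:21:13:01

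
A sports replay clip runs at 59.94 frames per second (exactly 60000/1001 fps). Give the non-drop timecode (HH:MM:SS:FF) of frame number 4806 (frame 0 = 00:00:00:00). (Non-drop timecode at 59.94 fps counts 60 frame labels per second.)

4806 ÷ 60 = 80 full seconds, remainder 6 frames.
80 s = 0 h 1 min 20 s.
Timecode: 00:01:20:06.

00:01:20:06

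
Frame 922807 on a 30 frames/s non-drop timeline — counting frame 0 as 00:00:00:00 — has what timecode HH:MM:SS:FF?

922807 ÷ 30 = 30760 full seconds, remainder 7 frames.
30760 s = 8 h 32 min 40 s.
Timecode: 08:32:40:07.

08:32:40:07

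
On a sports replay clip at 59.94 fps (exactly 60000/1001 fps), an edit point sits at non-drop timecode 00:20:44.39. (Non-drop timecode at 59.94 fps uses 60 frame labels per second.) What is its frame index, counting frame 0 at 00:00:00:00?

74679

Total seconds to the label: (0 × 3600 + 20 × 60 + 44) = 1244.
Frame index = 1244 × 60 + 39 = 74679.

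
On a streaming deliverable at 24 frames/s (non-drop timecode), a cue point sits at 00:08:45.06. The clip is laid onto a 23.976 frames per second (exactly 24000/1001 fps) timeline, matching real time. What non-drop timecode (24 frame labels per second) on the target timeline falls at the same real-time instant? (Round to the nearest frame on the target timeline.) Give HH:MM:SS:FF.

Source frame index: (0×3600 + 8×60 + 45) × 24 + 6 = 12606.
Real time: 12606 / (24) = 2101/4 s.
Target frame: (2101/4) × (24000/1001) = 1146000/91 ≈ 12593.407 → 12593.
At 24 labels/s: frame 12593 → 00:08:44:17.

00:08:44:17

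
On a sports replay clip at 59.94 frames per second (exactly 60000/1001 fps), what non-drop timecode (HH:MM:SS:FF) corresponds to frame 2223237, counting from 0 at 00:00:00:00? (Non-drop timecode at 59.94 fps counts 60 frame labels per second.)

10:17:33:57

2223237 ÷ 60 = 37053 full seconds, remainder 57 frames.
37053 s = 10 h 17 min 33 s.
Timecode: 10:17:33:57.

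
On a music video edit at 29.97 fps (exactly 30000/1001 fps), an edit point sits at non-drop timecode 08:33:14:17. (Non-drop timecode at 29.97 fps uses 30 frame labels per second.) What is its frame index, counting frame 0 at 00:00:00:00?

Total seconds to the label: (8 × 3600 + 33 × 60 + 14) = 30794.
Frame index = 30794 × 30 + 17 = 923837.

frame 923837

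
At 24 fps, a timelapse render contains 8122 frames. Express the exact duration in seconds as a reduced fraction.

4061/12 seconds

Running time = 8122 ÷ (24) = 8122 × 1/24 = 4061/12 s.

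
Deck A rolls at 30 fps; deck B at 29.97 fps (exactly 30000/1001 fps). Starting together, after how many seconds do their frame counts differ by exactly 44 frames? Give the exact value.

22022/15 seconds

The gap grows by |30000/1001 − 30| = 30/1001 frames per second.
Time for a 44-frame gap: 44 ÷ (30/1001) = 22022/15 s.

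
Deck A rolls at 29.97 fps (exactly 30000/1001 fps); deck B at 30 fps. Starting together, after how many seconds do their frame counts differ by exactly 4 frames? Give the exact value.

2002/15 seconds

The gap grows by |30 − 30000/1001| = 30/1001 frames per second.
Time for a 4-frame gap: 4 ÷ (30/1001) = 2002/15 s.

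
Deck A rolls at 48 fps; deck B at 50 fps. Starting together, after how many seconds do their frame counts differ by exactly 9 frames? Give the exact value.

4.5 seconds

The gap grows by |50 − 48| = 2 frames per second.
Time for a 9-frame gap: 9 ÷ (2) = 4.5 s.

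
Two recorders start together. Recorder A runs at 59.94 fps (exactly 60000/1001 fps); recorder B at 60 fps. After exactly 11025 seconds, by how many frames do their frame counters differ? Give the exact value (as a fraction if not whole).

94500/143 frames

A emits 60000/1001 × 11025 = 94500000/143 frames; B emits 60 × 11025 = 661500.
Difference = 94500/143 frames (≈ 660.8392); B is ahead of A.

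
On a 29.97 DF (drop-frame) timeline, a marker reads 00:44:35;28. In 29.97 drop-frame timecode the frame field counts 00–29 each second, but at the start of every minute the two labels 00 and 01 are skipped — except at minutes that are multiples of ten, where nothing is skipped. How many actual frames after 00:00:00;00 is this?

80198

As if non-drop at 30 labels/s: (0 × 3600 + 44 × 60 + 35) × 30 + 28 = 80278.
Minute boundaries passed: 44; those not divisible by 10: 44 − 4 = 40; dropped labels = 2 × 40 = 80.
Actual frame index = 80278 − 80 = 80198.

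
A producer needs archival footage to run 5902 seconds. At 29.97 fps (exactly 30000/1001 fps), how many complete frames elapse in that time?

176883 frames

Frames = 5902 × 30000/1001 = 13620000/77 ≈ 176883.1169.
Complete frames: 176883.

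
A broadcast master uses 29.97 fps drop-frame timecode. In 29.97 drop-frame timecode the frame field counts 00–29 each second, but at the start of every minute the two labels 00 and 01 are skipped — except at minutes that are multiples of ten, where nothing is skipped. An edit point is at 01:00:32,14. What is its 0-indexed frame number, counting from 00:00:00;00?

As if non-drop at 30 labels/s: (1 × 3600 + 0 × 60 + 32) × 30 + 14 = 108974.
Minute boundaries passed: 60; those not divisible by 10: 60 − 6 = 54; dropped labels = 2 × 54 = 108.
Actual frame index = 108974 − 108 = 108866.

108866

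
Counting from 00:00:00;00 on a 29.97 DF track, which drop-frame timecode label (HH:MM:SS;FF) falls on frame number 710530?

06:35:08;02

Ten DF minutes hold 17982 frames, so frame 710530 lies in block 39 (frames 701298–719279) with 9232 frames into that block.
The block's first minute is 1800 frames and the rest 1798 each; 9232 frames reaches minute 5, so 39 × 18 + 5 × 2 = 712 labels have been skipped so far.
Adding those back, label number 710530 + 712 = 711242 at 30 labels/s is 23708 s + 2 f = 6 h 35 min 8 s frame 2, i.e. 06:35:08;02.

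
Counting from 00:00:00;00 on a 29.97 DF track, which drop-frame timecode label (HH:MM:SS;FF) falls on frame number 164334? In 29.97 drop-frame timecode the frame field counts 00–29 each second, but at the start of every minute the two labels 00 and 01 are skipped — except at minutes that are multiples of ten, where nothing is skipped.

01:31:23;08

Ten DF minutes hold 17982 frames, so frame 164334 lies in block 9 (frames 161838–179819) with 2496 frames into that block.
The block's first minute is 1800 frames and the rest 1798 each; 2496 frames reaches minute 1, so 9 × 18 + 1 × 2 = 164 labels have been skipped so far.
Adding those back, label number 164334 + 164 = 164498 at 30 labels/s is 5483 s + 8 f = 1 h 31 min 23 s frame 8, i.e. 01:31:23;08.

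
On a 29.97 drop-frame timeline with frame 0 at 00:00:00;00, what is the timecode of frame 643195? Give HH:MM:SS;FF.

Ten DF minutes hold 17982 frames, so frame 643195 lies in block 35 (frames 629370–647351) with 13825 frames into that block.
The block's first minute is 1800 frames and the rest 1798 each; 13825 frames reaches minute 7, so 35 × 18 + 7 × 2 = 644 labels have been skipped so far.
Adding those back, label number 643195 + 644 = 643839 at 30 labels/s is 21461 s + 9 f = 5 h 57 min 41 s frame 9, i.e. 05:57:41;09.

05:57:41;09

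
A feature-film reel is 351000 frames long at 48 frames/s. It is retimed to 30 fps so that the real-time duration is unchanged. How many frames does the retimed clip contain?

219375 frames

Target frames = source frames × (target rate / source rate) = 351000 × (30)/(48) = 351000 × 5/8 = 219375.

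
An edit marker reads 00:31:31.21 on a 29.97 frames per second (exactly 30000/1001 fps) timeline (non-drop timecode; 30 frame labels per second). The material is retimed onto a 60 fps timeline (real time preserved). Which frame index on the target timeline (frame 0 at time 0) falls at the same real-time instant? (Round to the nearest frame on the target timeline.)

Source frame index: (0×3600 + 31×60 + 31) × 30 + 21 = 56751.
Real time: 56751 / (30000/1001) = 18935917/10000 s.
Target frame: (18935917/10000) × (60) = 56807751/500 ≈ 113615.502 → 113616.

frame 113616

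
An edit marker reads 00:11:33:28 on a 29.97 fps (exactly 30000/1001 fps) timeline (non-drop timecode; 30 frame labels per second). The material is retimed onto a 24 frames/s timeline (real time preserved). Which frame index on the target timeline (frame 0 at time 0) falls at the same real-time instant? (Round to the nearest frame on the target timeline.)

Source frame index: (0×3600 + 11×60 + 33) × 30 + 28 = 20818.
Real time: 20818 / (30000/1001) = 10419409/15000 s.
Target frame: (10419409/15000) × (24) = 10419409/625 ≈ 16671.054 → 16671.

frame 16671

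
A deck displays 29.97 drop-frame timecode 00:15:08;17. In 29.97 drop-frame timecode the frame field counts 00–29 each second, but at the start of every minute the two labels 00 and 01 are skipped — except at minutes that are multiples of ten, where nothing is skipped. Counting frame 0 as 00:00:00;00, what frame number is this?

As if non-drop at 30 labels/s: (0 × 3600 + 15 × 60 + 8) × 30 + 17 = 27257.
Minute boundaries passed: 15; those not divisible by 10: 15 − 1 = 14; dropped labels = 2 × 14 = 28.
Actual frame index = 27257 − 28 = 27229.

27229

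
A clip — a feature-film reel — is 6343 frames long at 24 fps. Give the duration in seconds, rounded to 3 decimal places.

264.292 seconds

Running time = 6343 × 1/24 = 6343/24 s ≈ 264.292 s.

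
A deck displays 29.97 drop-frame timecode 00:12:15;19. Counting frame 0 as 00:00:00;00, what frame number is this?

Complete 10-minute blocks: 1, each 17982 frames → 17982.
Remaining 2 whole minutes in the current block: 1800 + 1 × 1798 = 3598 frames.
Within the current minute: 15 × 30 + 19 − 2 = 467 (labels ;00/;01 skipped at this minute). Total = 17982 + 3598 + 467 = 22047.

22047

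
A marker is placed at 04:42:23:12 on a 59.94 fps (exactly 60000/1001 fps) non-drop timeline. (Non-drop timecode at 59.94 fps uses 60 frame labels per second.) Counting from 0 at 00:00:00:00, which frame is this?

Total seconds to the label: (4 × 3600 + 42 × 60 + 23) = 16943.
Frame index = 16943 × 60 + 12 = 1016592.

frame 1016592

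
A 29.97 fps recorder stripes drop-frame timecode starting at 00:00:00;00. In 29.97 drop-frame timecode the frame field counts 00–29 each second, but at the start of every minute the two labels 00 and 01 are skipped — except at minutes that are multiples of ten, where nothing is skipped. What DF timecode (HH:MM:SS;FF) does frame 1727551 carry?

Ten DF minutes hold 17982 frames, so frame 1727551 lies in block 96 (frames 1726272–1744253) with 1279 frames into that block.
The block's first minute is 1800 frames and the rest 1798 each; 1279 frames reaches minute 0, so 96 × 18 + 0 × 2 = 1728 labels have been skipped so far.
Adding those back, label number 1727551 + 1728 = 1729279 at 30 labels/s is 57642 s + 19 f = 16 h 0 min 42 s frame 19, i.e. 16:00:42;19.

16:00:42;19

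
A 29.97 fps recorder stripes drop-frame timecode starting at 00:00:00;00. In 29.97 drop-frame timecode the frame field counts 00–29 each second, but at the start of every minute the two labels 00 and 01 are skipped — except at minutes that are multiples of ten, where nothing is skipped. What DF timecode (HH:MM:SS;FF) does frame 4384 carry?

00:02:26;08

Ten DF minutes hold 17982 frames, so frame 4384 lies in block 0 (frames 0–17981) with 4384 frames into that block.
The block's first minute is 1800 frames and the rest 1798 each; 4384 frames reaches minute 2, so 0 × 18 + 2 × 2 = 4 labels have been skipped so far.
Adding those back, label number 4384 + 4 = 4388 at 30 labels/s is 146 s + 8 f = 0 h 2 min 26 s frame 8, i.e. 00:02:26;08.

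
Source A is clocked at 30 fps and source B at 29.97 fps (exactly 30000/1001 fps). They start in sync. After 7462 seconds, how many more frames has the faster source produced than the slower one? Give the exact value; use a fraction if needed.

2460/11 frames

A emits 30 × 7462 = 223860 frames; B emits 30000/1001 × 7462 = 2460000/11.
Difference = 2460/11 frames (≈ 223.6364); B is behind A.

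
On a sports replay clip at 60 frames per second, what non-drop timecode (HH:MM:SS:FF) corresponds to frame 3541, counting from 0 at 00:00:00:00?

3541 ÷ 60 = 59 full seconds, remainder 1 frame.
59 s = 0 h 0 min 59 s.
Timecode: 00:00:59:01.

00:00:59:01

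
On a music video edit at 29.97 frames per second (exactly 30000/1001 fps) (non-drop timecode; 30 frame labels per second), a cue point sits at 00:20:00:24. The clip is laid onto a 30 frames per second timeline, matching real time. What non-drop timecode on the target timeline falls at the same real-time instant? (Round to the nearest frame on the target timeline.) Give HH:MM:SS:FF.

Source frame index: (0×3600 + 20×60 + 0) × 30 + 24 = 36024.
Real time: 36024 / (30000/1001) = 1502501/1250 s.
Target frame: (1502501/1250) × (30) = 4507503/125 ≈ 36060.024 → 36060.
At 30 labels/s: frame 36060 → 00:20:02:00.

00:20:02:00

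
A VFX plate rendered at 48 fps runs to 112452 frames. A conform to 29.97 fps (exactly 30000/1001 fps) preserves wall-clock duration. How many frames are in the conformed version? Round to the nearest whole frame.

70212 frames

Frames at target rate = 112452 × (30000/1001) / (48) = 70282500/1001 ≈ 70212.288.
Nearest whole frame: 70212.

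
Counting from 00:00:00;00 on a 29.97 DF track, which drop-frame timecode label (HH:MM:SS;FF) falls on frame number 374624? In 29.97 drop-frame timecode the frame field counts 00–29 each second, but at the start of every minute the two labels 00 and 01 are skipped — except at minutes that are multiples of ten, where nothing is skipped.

03:28:20;00

Ten DF minutes hold 17982 frames, so frame 374624 lies in block 20 (frames 359640–377621) with 14984 frames into that block.
The block's first minute is 1800 frames and the rest 1798 each; 14984 frames reaches minute 8, so 20 × 18 + 8 × 2 = 376 labels have been skipped so far.
Adding those back, label number 374624 + 376 = 375000 at 30 labels/s is 12500 s + 0 f = 3 h 28 min 20 s frame 0, i.e. 03:28:20;00.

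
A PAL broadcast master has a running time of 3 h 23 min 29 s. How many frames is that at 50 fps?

610450 frames

3 h 23 min 29 s = 12209 s.
Frames = 12209 × 50 = 610450.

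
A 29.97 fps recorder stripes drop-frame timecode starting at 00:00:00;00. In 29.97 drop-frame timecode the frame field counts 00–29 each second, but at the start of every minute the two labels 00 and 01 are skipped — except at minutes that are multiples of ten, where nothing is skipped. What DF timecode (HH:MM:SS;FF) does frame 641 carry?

00:00:21;11

Each 10-minute DF block holds 10 × 60 × 30 − 9 × 2 = 17982 frames. 641 ÷ 17982 → 0 full blocks, remainder 641.
Within the partial block the first minute is 1800 frames and each further minute 1798, so 0 further minute boundaries passed. Total skipped labels = 18 × 0 + 2 × 0 = 0.
Non-drop label index = 641 + 0 = 641; at 30 labels/s that is 00:00:21:11, i.e. DF 00:00:21;11.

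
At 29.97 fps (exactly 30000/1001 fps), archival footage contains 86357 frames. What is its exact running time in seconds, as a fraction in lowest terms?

Running time = 86357 ÷ (30000/1001) = 86357 × 1001/30000 = 86443357/30000 s.

86443357/30000 seconds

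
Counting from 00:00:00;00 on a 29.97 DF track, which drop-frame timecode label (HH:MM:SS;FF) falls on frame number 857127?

Ten DF minutes hold 17982 frames, so frame 857127 lies in block 47 (frames 845154–863135) with 11973 frames into that block.
The block's first minute is 1800 frames and the rest 1798 each; 11973 frames reaches minute 6, so 47 × 18 + 6 × 2 = 858 labels have been skipped so far.
Adding those back, label number 857127 + 858 = 857985 at 30 labels/s is 28599 s + 15 f = 7 h 56 min 39 s frame 15, i.e. 07:56:39;15.

07:56:39;15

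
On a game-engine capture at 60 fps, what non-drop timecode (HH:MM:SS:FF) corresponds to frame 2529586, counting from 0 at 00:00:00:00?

2529586 ÷ 60 = 42159 full seconds, remainder 46 frames.
42159 s = 11 h 42 min 39 s.
Timecode: 11:42:39:46.

11:42:39:46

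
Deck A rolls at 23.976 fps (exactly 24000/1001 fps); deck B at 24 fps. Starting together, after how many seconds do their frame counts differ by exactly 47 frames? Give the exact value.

47047/24 seconds

The gap grows by |24 − 24000/1001| = 24/1001 frames per second.
Time for a 47-frame gap: 47 ÷ (24/1001) = 47047/24 s.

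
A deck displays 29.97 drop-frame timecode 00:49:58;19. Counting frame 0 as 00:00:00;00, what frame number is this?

As if non-drop at 30 labels/s: (0 × 3600 + 49 × 60 + 58) × 30 + 19 = 89959.
Minute boundaries passed: 49; those not divisible by 10: 49 − 4 = 45; dropped labels = 2 × 45 = 90.
Actual frame index = 89959 − 90 = 89869.

89869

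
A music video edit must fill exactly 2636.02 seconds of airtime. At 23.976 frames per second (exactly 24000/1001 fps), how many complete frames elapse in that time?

63201 frames

Frames = 2636.02 × 24000/1001 = 63264480/1001 ≈ 63201.2787.
Complete frames: 63201.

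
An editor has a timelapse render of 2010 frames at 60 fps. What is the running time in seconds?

33.5 seconds

Running time = 2010 / (60) = 33.5 s.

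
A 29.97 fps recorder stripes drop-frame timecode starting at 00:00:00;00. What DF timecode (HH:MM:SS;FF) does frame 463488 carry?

Each 10-minute DF block holds 10 × 60 × 30 − 9 × 2 = 17982 frames. 463488 ÷ 17982 → 25 full blocks, remainder 13938.
Within the partial block the first minute is 1800 frames and each further minute 1798, so 7 further minute boundaries passed. Total skipped labels = 18 × 25 + 2 × 7 = 464.
Non-drop label index = 463488 + 464 = 463952; at 30 labels/s that is 04:17:45:02, i.e. DF 04:17:45;02.

04:17:45;02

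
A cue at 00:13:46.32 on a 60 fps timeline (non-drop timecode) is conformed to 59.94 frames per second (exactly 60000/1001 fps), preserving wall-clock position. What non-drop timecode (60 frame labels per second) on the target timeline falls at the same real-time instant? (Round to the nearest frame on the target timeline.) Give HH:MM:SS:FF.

00:13:45:42

Source frame index: (0×3600 + 13×60 + 46) × 60 + 32 = 49592.
Real time: 49592 / (60) = 12398/15 s.
Target frame: (12398/15) × (60000/1001) = 49592000/1001 ≈ 49542.458 → 49542.
At 60 labels/s: frame 49542 → 00:13:45:42.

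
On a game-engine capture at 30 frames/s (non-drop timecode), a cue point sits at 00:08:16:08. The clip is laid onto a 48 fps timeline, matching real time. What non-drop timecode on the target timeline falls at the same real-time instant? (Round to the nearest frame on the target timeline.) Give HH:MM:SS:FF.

Source frame index: (0×3600 + 8×60 + 16) × 30 + 8 = 14888.
Real time: 14888 / (30) = 7444/15 s.
Target frame: (7444/15) × (48) = 119104/5 ≈ 23820.800 → 23821.
At 48 labels/s: frame 23821 → 00:08:16:13.

00:08:16:13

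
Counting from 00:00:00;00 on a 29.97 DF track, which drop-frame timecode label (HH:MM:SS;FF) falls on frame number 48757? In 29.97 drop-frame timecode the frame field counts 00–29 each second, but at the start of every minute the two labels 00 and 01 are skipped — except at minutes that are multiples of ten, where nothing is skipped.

00:27:06;27

Ten DF minutes hold 17982 frames, so frame 48757 lies in block 2 (frames 35964–53945) with 12793 frames into that block.
The block's first minute is 1800 frames and the rest 1798 each; 12793 frames reaches minute 7, so 2 × 18 + 7 × 2 = 50 labels have been skipped so far.
Adding those back, label number 48757 + 50 = 48807 at 30 labels/s is 1626 s + 27 f = 0 h 27 min 6 s frame 27, i.e. 00:27:06;27.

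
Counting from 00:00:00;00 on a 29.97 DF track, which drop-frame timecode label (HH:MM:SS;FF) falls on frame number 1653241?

15:19:23;07

Each 10-minute DF block holds 10 × 60 × 30 − 9 × 2 = 17982 frames. 1653241 ÷ 17982 → 91 full blocks, remainder 16879.
Within the partial block the first minute is 1800 frames and each further minute 1798, so 9 further minute boundaries passed. Total skipped labels = 18 × 91 + 2 × 9 = 1656.
Non-drop label index = 1653241 + 1656 = 1654897; at 30 labels/s that is 15:19:23:07, i.e. DF 15:19:23;07.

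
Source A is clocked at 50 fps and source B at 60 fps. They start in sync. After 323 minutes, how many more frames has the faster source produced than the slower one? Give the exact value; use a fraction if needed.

323 min = 19380 s.
A emits 50 × 19380 = 969000 frames; B emits 60 × 19380 = 1162800.
Difference = 193800 frames; B is ahead of A.

193800 frames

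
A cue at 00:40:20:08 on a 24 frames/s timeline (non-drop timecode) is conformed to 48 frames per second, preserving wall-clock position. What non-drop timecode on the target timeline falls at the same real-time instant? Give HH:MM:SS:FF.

00:40:20:16

Source frame index: (0×3600 + 40×60 + 20) × 24 + 8 = 58088.
Real time: 58088 / (24) = 7261/3 s.
Target frame: (7261/3) × (48) = 116176.
At 48 labels/s: frame 116176 → 00:40:20:16.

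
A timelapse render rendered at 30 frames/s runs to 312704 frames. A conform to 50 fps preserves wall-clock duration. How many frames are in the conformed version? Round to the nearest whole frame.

521173 frames

Frames at target rate = 312704 × (50) / (30) = 1563520/3 ≈ 521173.333.
Nearest whole frame: 521173.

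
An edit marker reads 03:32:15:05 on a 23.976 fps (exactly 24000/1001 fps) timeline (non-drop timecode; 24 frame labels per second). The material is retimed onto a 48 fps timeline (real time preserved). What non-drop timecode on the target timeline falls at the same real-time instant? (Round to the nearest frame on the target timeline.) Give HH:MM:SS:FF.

Source frame index: (3×3600 + 32×60 + 15) × 24 + 5 = 305645.
Real time: 305645 / (24000/1001) = 61190129/4800 s.
Target frame: (61190129/4800) × (48) = 61190129/100 ≈ 611901.290 → 611901.
At 48 labels/s: frame 611901 → 03:32:27:45.

03:32:27:45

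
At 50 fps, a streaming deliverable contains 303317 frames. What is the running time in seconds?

Running time = 303317 / (50) = 6066.34 s.

6066.34 seconds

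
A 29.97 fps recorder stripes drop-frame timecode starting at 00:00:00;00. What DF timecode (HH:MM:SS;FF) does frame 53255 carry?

00:29:36;29

Ten DF minutes hold 17982 frames, so frame 53255 lies in block 2 (frames 35964–53945) with 17291 frames into that block.
The block's first minute is 1800 frames and the rest 1798 each; 17291 frames reaches minute 9, so 2 × 18 + 9 × 2 = 54 labels have been skipped so far.
Adding those back, label number 53255 + 54 = 53309 at 30 labels/s is 1776 s + 29 f = 0 h 29 min 36 s frame 29, i.e. 00:29:36;29.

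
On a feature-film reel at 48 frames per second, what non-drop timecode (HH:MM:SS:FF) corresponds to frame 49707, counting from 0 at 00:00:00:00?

49707 ÷ 48 = 1035 full seconds, remainder 27 frames.
1035 s = 0 h 17 min 15 s.
Timecode: 00:17:15:27.

00:17:15:27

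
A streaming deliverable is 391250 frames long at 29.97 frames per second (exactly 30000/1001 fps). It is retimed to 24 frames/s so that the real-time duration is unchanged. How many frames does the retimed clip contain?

313313 frames

Target frames = source frames × (target rate / source rate) = 391250 × (24)/(30000/1001) = 391250 × 1001/1250 = 313313.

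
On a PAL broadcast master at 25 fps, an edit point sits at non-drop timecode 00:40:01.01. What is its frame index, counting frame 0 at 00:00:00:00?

60026

Total seconds to the label: (0 × 3600 + 40 × 60 + 1) = 2401.
Frame index = 2401 × 25 + 1 = 60026.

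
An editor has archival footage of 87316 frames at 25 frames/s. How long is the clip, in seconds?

3492.64 seconds

Running time = 87316 / (25) = 3492.64 s.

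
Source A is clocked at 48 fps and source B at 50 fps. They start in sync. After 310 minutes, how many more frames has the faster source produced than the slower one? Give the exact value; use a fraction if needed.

310 min = 18600 s.
A emits 48 × 18600 = 892800 frames; B emits 50 × 18600 = 930000.
Difference = 37200 frames; B is ahead of A.

37200 frames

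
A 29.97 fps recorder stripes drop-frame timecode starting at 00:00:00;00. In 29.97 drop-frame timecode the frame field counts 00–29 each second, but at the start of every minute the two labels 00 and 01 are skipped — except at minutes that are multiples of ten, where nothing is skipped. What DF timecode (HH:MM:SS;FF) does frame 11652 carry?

Each 10-minute DF block holds 10 × 60 × 30 − 9 × 2 = 17982 frames. 11652 ÷ 17982 → 0 full blocks, remainder 11652.
Within the partial block the first minute is 1800 frames and each further minute 1798, so 6 further minute boundaries passed. Total skipped labels = 18 × 0 + 2 × 6 = 12.
Non-drop label index = 11652 + 12 = 11664; at 30 labels/s that is 00:06:28:24, i.e. DF 00:06:28;24.

00:06:28;24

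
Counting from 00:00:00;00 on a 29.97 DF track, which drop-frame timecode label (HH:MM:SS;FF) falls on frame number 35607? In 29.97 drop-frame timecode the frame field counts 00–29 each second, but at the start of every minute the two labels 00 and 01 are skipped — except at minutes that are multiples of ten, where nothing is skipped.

00:19:48;03

Each 10-minute DF block holds 10 × 60 × 30 − 9 × 2 = 17982 frames. 35607 ÷ 17982 → 1 full block, remainder 17625.
Within the partial block the first minute is 1800 frames and each further minute 1798, so 9 further minute boundaries passed. Total skipped labels = 18 × 1 + 2 × 9 = 36.
Non-drop label index = 35607 + 36 = 35643; at 30 labels/s that is 00:19:48:03, i.e. DF 00:19:48;03.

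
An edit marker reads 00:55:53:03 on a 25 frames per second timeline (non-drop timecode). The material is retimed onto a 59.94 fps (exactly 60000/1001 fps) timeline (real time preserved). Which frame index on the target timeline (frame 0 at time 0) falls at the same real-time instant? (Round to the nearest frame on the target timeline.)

frame 200986

Source frame index: (0×3600 + 55×60 + 53) × 25 + 3 = 83828.
Real time: 83828 / (25) = 83828/25 s.
Target frame: (83828/25) × (60000/1001) = 201187200/1001 ≈ 200986.214 → 200986.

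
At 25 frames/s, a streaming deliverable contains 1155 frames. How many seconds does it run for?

Running time = 1155 / (25) = 46.2 s.

46.2 seconds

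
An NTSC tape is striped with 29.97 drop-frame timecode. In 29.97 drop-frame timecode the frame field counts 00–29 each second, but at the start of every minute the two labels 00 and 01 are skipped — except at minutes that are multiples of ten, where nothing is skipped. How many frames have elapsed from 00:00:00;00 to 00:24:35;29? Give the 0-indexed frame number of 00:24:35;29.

44235

Complete 10-minute blocks: 2, each 17982 frames → 35964.
Remaining 4 whole minutes in the current block: 1800 + 3 × 1798 = 7194 frames.
Within the current minute: 35 × 30 + 29 − 2 = 1077 (labels ;00/;01 skipped at this minute). Total = 35964 + 7194 + 1077 = 44235.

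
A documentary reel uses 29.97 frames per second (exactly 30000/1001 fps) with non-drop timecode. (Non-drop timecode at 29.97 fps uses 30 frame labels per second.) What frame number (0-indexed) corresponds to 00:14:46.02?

Total seconds to the label: (0 × 3600 + 14 × 60 + 46) = 886.
Frame index = 886 × 30 + 2 = 26582.

frame 26582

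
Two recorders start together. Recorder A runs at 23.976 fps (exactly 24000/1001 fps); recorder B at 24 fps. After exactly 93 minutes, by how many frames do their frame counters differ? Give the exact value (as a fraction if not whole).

93 min = 5580 s.
A emits 24000/1001 × 5580 = 133920000/1001 frames; B emits 24 × 5580 = 133920.
Difference = 133920/1001 frames (≈ 133.7862); B is ahead of A.

133920/1001 frames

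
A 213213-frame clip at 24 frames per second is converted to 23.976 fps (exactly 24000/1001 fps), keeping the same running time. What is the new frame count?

213000 frames

Target frames = source frames × (target rate / source rate) = 213213 × (24000/1001)/(24) = 213213 × 1000/1001 = 213000.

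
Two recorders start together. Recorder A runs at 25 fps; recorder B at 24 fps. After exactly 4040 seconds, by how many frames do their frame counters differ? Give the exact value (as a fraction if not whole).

4040 frames

A emits 25 × 4040 = 101000 frames; B emits 24 × 4040 = 96960.
Difference = 4040 frames; B is behind A.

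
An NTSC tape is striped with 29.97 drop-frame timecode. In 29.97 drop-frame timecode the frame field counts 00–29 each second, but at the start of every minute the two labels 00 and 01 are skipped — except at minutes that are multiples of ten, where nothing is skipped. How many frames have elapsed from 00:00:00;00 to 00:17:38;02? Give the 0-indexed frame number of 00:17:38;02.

31710

Complete 10-minute blocks: 1, each 17982 frames → 17982.
Remaining 7 whole minutes in the current block: 1800 + 6 × 1798 = 12588 frames.
Within the current minute: 38 × 30 + 2 − 2 = 1140 (labels ;00/;01 skipped at this minute). Total = 17982 + 12588 + 1140 = 31710.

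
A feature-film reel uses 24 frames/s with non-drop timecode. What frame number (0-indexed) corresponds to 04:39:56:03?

403107

Total seconds to the label: (4 × 3600 + 39 × 60 + 56) = 16796.
Frame index = 16796 × 24 + 3 = 403107.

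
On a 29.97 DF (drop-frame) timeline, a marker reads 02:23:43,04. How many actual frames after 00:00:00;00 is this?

258436

As if non-drop at 30 labels/s: (2 × 3600 + 23 × 60 + 43) × 30 + 4 = 258694.
Minute boundaries passed: 143; those not divisible by 10: 143 − 14 = 129; dropped labels = 2 × 129 = 258.
Actual frame index = 258694 − 258 = 258436.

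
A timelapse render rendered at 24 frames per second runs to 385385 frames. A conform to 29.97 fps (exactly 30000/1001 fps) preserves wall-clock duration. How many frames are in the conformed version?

Target frames = source frames × (target rate / source rate) = 385385 × (30000/1001)/(24) = 385385 × 1250/1001 = 481250.

481250 frames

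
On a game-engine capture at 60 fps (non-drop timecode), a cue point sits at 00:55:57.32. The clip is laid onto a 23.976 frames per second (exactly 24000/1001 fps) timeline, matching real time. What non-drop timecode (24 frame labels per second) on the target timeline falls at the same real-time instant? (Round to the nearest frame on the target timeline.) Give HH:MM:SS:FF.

Source frame index: (0×3600 + 55×60 + 57) × 60 + 32 = 201452.
Real time: 201452 / (60) = 50363/15 s.
Target frame: (50363/15) × (24000/1001) = 80580800/1001 ≈ 80500.300 → 80500.
At 24 labels/s: frame 80500 → 00:55:54:04.

00:55:54:04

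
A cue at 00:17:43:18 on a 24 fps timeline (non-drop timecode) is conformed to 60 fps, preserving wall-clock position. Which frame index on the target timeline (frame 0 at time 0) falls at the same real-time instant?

frame 63825

Source frame index: (0×3600 + 17×60 + 43) × 24 + 18 = 25530.
Real time: 25530 / (24) = 4255/4 s.
Target frame: (4255/4) × (60) = 63825.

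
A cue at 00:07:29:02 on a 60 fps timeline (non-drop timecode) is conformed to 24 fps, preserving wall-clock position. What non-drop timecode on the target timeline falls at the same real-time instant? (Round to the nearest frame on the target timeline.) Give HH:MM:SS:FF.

00:07:29:01

Source frame index: (0×3600 + 7×60 + 29) × 60 + 2 = 26942.
Real time: 26942 / (60) = 13471/30 s.
Target frame: (13471/30) × (24) = 53884/5 ≈ 10776.800 → 10777.
At 24 labels/s: frame 10777 → 00:07:29:01.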